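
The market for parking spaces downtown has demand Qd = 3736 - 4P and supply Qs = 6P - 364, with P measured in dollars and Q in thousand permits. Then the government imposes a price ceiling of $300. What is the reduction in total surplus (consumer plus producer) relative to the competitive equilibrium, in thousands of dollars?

90750

Without the control the market clears where 3736 - 4P = 6P - 364, i.e. P* = 410 and Q* = 2096.
Since 300 < 410, the ceiling is binding.
At P = 300: Qd = 3736 - 4·300 = 2536 and Qs = 6·300 - 364 = 1436.
Quantity traded falls to 1436. At Q = 1436 the demand price is (3736 - 1436)/4 = 575 and the supply price is (364 + 1436)/6 = 300.
Deadweight loss = ½ · (575 - 300) · (2096 - 1436) = ½ · 275 · 660 = 90750.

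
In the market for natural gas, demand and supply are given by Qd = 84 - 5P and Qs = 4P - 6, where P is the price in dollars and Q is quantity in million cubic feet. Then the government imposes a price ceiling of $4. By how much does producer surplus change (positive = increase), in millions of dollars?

-132

Setting quantity demanded equal to quantity supplied, 84 - 5P = 4P - 6, gives P* = 10 and Q* = 34.
The ceiling of 4 is below the equilibrium price 10, so it binds.
At P = 4: Qd = 84 - 5·4 = 64 and Qs = 4·4 - 6 = 10.
Producer surplus without the control is ½ · (10 - 1.5) · 34 = 144.5.
With the ceiling, producers sell 10 units at 4, so PS = ½ · (4 - 1.5) · 10 = 12.5.
Change in producer surplus = 12.5 - 144.5 = -132.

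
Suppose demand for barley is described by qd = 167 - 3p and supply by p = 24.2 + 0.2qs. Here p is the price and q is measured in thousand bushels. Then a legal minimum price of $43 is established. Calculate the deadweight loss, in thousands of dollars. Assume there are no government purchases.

Rearranging supply gives qs = 5p - 121. Without the control the market clears where 167 - 3p = 5p - 121, i.e. p* = 36 and q* = 59.
The floor of 43 is above the equilibrium price 36, so it binds.
At p = 43: qd = 167 - 3·43 = 38 and qs = 5·43 - 121 = 94.
Quantity traded falls to 38. At q = 38 the demand price is (167 - 38)/3 = 43 and the supply price is (121 + 38)/5 = 31.8.
Deadweight loss = ½ · (43 - 31.8) · (59 - 38) = ½ · 11.2 · 21 = 117.6.

117.6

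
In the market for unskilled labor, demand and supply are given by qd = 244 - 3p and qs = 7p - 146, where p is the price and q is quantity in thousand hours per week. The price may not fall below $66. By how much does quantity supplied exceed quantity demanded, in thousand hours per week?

270

Setting quantity demanded equal to quantity supplied, 244 - 3p = 7p - 146, gives p* = 39 and q* = 127.
Because the floor (66) lies above the market-clearing price, it is binding.
At p = 66: qd = 244 - 3·66 = 46 and qs = 7·66 - 146 = 316.
Surplus = qs - qd = 316 - 46 = 270.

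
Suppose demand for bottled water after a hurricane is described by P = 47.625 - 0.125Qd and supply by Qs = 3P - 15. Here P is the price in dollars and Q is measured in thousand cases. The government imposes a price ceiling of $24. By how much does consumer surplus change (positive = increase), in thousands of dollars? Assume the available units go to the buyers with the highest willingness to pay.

Rearranging demand gives Qd = 381 - 8P. Equilibrium: 381 - 8P = 3P - 15, so 396 = 11P and P* = 36, Q* = 93.
Because the ceiling (24) lies below the market-clearing price, it is binding.
At P = 24: Qd = 381 - 8·24 = 189 and Qs = 3·24 - 15 = 57.
Consumer surplus without the control is ½ · (47.625 - 36) · 93 = 540.5625.
With the ceiling, 57 units are sold at 24 (assume they go to the highest-value buyers). The demand price at Q = 57 is 40.5, so CS = ½ · [(47.625 - 24) + (40.5 - 24)] · 57 = 1143.5625.
Change in consumer surplus = 1143.5625 - 540.5625 = 603.

603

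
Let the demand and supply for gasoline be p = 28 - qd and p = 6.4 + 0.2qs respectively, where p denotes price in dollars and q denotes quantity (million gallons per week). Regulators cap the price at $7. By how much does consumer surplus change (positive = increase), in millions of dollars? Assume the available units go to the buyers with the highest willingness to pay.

Rearranging demand gives qd = 28 - p; rearranging supply gives qs = 5p - 32. Without the control the market clears where 28 - p = 5p - 32, i.e. p* = 10 and q* = 18.
The ceiling of 7 is below the equilibrium price 10, so it binds.
At p = 7: qd = 28 - 7 = 21 and qs = 5·7 - 32 = 3.
Consumer surplus without the control is ½ · (28 - 10) · 18 = 162.
With the ceiling, 3 units are sold at 7 (assume they go to the highest-value buyers). The demand price at q = 3 is 25, so CS = ½ · [(28 - 7) + (25 - 7)] · 3 = 58.5.
Change in consumer surplus = 58.5 - 162 = -103.5.

-103.5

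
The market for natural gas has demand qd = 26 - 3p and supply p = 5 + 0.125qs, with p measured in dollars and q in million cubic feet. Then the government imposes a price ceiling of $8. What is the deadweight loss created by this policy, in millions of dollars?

Rearranging supply gives qs = 8p - 40. Without the control the market clears where 26 - 3p = 8p - 40, i.e. p* = 6 and q* = 8.
The ceiling of 8 is above the equilibrium price 6, so it is not binding; the market clears at p* = 6, q* = 8.
Since the control does not bind, no trades are prevented and deadweight loss is zero.

0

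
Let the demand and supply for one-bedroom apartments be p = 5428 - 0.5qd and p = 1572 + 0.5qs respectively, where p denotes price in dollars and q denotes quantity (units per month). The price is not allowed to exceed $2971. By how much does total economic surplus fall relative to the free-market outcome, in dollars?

Rearranging demand gives qd = 10856 - 2p; rearranging supply gives qs = 2p - 3144. Without the control the market clears where 10856 - 2p = 2p - 3144, i.e. p* = 3500 and q* = 3856.
Since 2971 < 3500, the ceiling is binding.
At p = 2971: qd = 10856 - 2·2971 = 4914 and qs = 2·2971 - 3144 = 2798.
Quantity traded falls to 2798. At q = 2798 the demand price is (10856 - 2798)/2 = 4029 and the supply price is (3144 + 2798)/2 = 2971.
Deadweight loss = ½ · (4029 - 2971) · (3856 - 2798) = ½ · 1058 · 1058 = 559682.

559682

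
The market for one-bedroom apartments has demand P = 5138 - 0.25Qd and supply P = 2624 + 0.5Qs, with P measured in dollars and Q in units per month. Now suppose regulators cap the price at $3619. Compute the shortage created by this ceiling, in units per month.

Rearranging demand gives Qd = 20552 - 4P; rearranging supply gives Qs = 2P - 5248. Setting quantity demanded equal to quantity supplied, 20552 - 4P = 2P - 5248, gives P* = 4300 and Q* = 3352.
Because the ceiling (3619) lies below the market-clearing price, it is binding.
At P = 3619: Qd = 20552 - 4·3619 = 6076 and Qs = 2·3619 - 5248 = 1990.
Shortage = Qd - Qs = 6076 - 1990 = 4086.

4086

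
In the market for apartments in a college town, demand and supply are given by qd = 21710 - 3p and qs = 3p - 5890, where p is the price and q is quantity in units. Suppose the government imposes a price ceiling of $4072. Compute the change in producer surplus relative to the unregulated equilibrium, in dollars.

Without the control the market clears where 21710 - 3p = 3p - 5890, i.e. p* = 4600 and q* = 7910.
Because the ceiling (4072) lies below the market-clearing price, it is binding.
At p = 4072: qd = 21710 - 3·4072 = 9494 and qs = 3·4072 - 5890 = 6326.
Producer surplus without the control is ½ · (4600 - 5890/3) · 7910 = 31284050/3.
With the ceiling, producers sell 6326 units at 4072, so PS = ½ · (4072 - 5890/3) · 6326 = 20009138/3.
Change in producer surplus = 20009138/3 - 31284050/3 = -3758304.

-3758304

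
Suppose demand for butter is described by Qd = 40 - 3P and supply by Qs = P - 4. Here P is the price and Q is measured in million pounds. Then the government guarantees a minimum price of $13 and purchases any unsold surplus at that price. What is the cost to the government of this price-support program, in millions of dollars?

Equilibrium: 40 - 3P = P - 4, so 44 = 4P and P* = 11, Q* = 7.
The floor of 13 is above the equilibrium price 11, so it binds.
At P = 13: Qd = 40 - 3·13 = 1 and Qs = 13 - 4 = 9.
Surplus = Qs - Qd = 8.
Government expenditure = surplus × support price = 8 × 13 = 104.

104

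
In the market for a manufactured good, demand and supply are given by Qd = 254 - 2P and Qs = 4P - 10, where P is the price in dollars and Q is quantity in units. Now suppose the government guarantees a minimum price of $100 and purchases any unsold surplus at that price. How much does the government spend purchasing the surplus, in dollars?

In a free market, 254 - 2P = 4P - 10 gives the equilibrium P* = 44, Q* = 166.
The floor of 100 is above the equilibrium price 44, so it binds.
At P = 100: Qd = 254 - 2·100 = 54 and Qs = 4·100 - 10 = 390.
Surplus = Qs - Qd = 336.
Government expenditure = surplus × support price = 336 × 100 = 33600.

33600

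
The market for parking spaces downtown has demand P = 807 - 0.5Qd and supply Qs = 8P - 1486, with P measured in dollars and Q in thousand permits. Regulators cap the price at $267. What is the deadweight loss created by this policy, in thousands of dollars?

36980

Rearranging demand gives Qd = 1614 - 2P. Without the control the market clears where 1614 - 2P = 8P - 1486, i.e. P* = 310 and Q* = 994.
Because the ceiling (267) lies below the market-clearing price, it is binding.
At P = 267: Qd = 1614 - 2·267 = 1080 and Qs = 8·267 - 1486 = 650.
Quantity traded falls to 650. At Q = 650 the demand price is (1614 - 650)/2 = 482 and the supply price is (1486 + 650)/8 = 267.
Deadweight loss = ½ · (482 - 267) · (994 - 650) = ½ · 215 · 344 = 36980.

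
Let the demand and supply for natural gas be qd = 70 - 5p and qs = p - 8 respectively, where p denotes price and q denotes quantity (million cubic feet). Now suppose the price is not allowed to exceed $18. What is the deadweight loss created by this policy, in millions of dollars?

In a free market, 70 - 5p = p - 8 gives the equilibrium p* = 13, q* = 5.
Since 18 is above p* = 13, the ceiling does not bind and the free-market outcome prevails.
Since the control does not bind, no trades are prevented and deadweight loss is zero.

0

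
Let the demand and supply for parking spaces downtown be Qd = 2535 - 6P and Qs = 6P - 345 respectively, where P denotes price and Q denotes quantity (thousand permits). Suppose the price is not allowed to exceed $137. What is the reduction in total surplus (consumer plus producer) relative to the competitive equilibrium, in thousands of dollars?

Equilibrium: 2535 - 6P = 6P - 345, so 2880 = 12P and P* = 240, Q* = 1095.
Because the ceiling (137) lies below the market-clearing price, it is binding.
At P = 137: Qd = 2535 - 6·137 = 1713 and Qs = 6·137 - 345 = 477.
Quantity traded falls to 477. At Q = 477 the demand price is (2535 - 477)/6 = 343 and the supply price is (345 + 477)/6 = 137.
Deadweight loss = ½ · (343 - 137) · (1095 - 477) = ½ · 206 · 618 = 63654.

63654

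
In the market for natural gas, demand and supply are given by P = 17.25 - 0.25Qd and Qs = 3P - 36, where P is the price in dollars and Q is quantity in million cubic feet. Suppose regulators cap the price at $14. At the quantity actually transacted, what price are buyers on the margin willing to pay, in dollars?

15.75

Rearranging demand gives Qd = 69 - 4P. Without the control the market clears where 69 - 4P = 3P - 36, i.e. P* = 15 and Q* = 9.
The ceiling of 14 is below the equilibrium price 15, so it binds.
At P = 14: Qd = 69 - 4·14 = 13 and Qs = 3·14 - 36 = 6.
Only 6 units reach the market. On the demand curve, the marginal buyer's willingness to pay at Q = 6 is (69 - 6)/4 = 15.75.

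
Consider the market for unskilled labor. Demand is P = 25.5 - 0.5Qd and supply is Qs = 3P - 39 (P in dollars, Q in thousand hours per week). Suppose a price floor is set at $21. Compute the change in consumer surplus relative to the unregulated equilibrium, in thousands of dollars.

Rearranging demand gives Qd = 51 - 2P. Setting quantity demanded equal to quantity supplied, 51 - 2P = 3P - 39, gives P* = 18 and Q* = 15.
Because the floor (21) lies above the market-clearing price, it is binding.
At P = 21: Qd = 51 - 2·21 = 9 and Qs = 3·21 - 39 = 24.
Consumer surplus without the control is ½ · (25.5 - 18) · 15 = 56.25.
With the floor, consumers buy 9 units at 21, so CS = ½ · (25.5 - 21) · 9 = 20.25.
Change in consumer surplus = 20.25 - 56.25 = -36.

-36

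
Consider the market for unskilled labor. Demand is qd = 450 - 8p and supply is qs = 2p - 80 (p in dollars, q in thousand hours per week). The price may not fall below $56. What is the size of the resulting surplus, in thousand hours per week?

Setting quantity demanded equal to quantity supplied, 450 - 8p = 2p - 80, gives p* = 53 and q* = 26.
The floor of 56 is above the equilibrium price 53, so it binds.
At p = 56: qd = 450 - 8·56 = 2 and qs = 2·56 - 80 = 32.
Surplus = qs - qd = 32 - 2 = 30.

30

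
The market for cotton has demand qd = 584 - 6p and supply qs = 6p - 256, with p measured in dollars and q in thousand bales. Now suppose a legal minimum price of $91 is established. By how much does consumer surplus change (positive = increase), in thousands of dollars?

Without the control the market clears where 584 - 6p = 6p - 256, i.e. p* = 70 and q* = 164.
The floor of 91 is above the equilibrium price 70, so it binds.
At p = 91: qd = 584 - 6·91 = 38 and qs = 6·91 - 256 = 290.
Consumer surplus without the control is ½ · (292/3 - 70) · 164 = 6724/3.
With the floor, consumers buy 38 units at 91, so CS = ½ · (292/3 - 91) · 38 = 361/3.
Change in consumer surplus = 361/3 - 6724/3 = -2121.

-2121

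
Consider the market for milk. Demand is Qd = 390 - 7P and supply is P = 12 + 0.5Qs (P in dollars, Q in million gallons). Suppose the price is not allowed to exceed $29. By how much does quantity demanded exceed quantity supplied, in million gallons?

Rearranging supply gives Qs = 2P - 24. In a free market, 390 - 7P = 2P - 24 gives the equilibrium P* = 46, Q* = 68.
Since 29 < 46, the ceiling is binding.
At P = 29: Qd = 390 - 7·29 = 187 and Qs = 2·29 - 24 = 34.
Shortage = Qd - Qs = 187 - 34 = 153.

153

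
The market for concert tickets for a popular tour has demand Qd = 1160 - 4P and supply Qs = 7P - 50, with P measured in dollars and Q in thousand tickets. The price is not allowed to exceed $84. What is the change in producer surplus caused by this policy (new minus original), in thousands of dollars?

Setting quantity demanded equal to quantity supplied, 1160 - 4P = 7P - 50, gives P* = 110 and Q* = 720.
The ceiling of 84 is below the equilibrium price 110, so it binds.
At P = 84: Qd = 1160 - 4·84 = 824 and Qs = 7·84 - 50 = 538.
Producer surplus without the control is ½ · (110 - 50/7) · 720 = 259200/7.
With the ceiling, producers sell 538 units at 84, so PS = ½ · (84 - 50/7) · 538 = 144722/7.
Change in producer surplus = 144722/7 - 259200/7 = -16354.

-16354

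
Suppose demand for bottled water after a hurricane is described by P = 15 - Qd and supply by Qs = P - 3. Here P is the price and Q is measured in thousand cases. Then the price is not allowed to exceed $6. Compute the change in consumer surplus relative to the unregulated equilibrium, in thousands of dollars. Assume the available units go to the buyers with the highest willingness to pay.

4.5

Rearranging demand gives Qd = 15 - P. Equilibrium: 15 - P = P - 3, so 18 = 2P and P* = 9, Q* = 6.
The ceiling of 6 is below the equilibrium price 9, so it binds.
At P = 6: Qd = 15 - 6 = 9 and Qs = 6 - 3 = 3.
Consumer surplus without the control is ½ · (15 - 9) · 6 = 18.
With the ceiling, 3 units are sold at 6 (assume they go to the highest-value buyers). The demand price at Q = 3 is 12, so CS = ½ · [(15 - 6) + (12 - 6)] · 3 = 22.5.
Change in consumer surplus = 22.5 - 18 = 4.5.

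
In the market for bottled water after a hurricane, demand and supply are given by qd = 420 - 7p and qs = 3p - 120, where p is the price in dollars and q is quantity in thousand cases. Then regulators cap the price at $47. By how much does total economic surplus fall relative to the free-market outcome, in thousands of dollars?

105

Setting quantity demanded equal to quantity supplied, 420 - 7p = 3p - 120, gives p* = 54 and q* = 42.
The ceiling of 47 is below the equilibrium price 54, so it binds.
At p = 47: qd = 420 - 7·47 = 91 and qs = 3·47 - 120 = 21.
Quantity traded falls to 21. At q = 21 the demand price is (420 - 21)/7 = 57 and the supply price is (120 + 21)/3 = 47.
Deadweight loss = ½ · (57 - 47) · (42 - 21) = ½ · 10 · 21 = 105.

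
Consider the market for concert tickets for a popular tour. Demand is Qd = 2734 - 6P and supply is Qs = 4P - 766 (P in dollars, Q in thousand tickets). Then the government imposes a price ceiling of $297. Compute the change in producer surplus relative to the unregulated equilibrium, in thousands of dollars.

Without the control the market clears where 2734 - 6P = 4P - 766, i.e. P* = 350 and Q* = 634.
The ceiling of 297 is below the equilibrium price 350, so it binds.
At P = 297: Qd = 2734 - 6·297 = 952 and Qs = 4·297 - 766 = 422.
Producer surplus without the control is ½ · (350 - 191.5) · 634 = 50244.5.
With the ceiling, producers sell 422 units at 297, so PS = ½ · (297 - 191.5) · 422 = 22260.5.
Change in producer surplus = 22260.5 - 50244.5 = -27984.

-27984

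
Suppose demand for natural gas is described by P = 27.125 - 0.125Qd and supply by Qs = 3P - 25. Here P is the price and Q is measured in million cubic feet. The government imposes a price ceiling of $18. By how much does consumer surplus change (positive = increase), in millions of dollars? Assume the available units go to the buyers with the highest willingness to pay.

Rearranging demand gives Qd = 217 - 8P. Without the control the market clears where 217 - 8P = 3P - 25, i.e. P* = 22 and Q* = 41.
The ceiling of 18 is below the equilibrium price 22, so it binds.
At P = 18: Qd = 217 - 8·18 = 73 and Qs = 3·18 - 25 = 29.
Consumer surplus without the control is ½ · (27.125 - 22) · 41 = 105.0625.
With the ceiling, 29 units are sold at 18 (assume they go to the highest-value buyers). The demand price at Q = 29 is 23.5, so CS = ½ · [(27.125 - 18) + (23.5 - 18)] · 29 = 212.0625.
Change in consumer surplus = 212.0625 - 105.0625 = 107.

107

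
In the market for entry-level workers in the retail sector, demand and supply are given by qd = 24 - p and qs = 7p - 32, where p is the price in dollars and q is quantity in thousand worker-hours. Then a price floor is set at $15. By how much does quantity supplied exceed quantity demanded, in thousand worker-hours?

In a free market, 24 - p = 7p - 32 gives the equilibrium p* = 7, q* = 17.
Because the floor (15) lies above the market-clearing price, it is binding.
At p = 15: qd = 24 - 15 = 9 and qs = 7·15 - 32 = 73.
Surplus = qs - qd = 73 - 9 = 64.

64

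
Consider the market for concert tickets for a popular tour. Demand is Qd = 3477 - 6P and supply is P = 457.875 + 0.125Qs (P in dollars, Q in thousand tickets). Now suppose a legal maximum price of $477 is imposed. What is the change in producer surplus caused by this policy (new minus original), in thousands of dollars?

-9405

Rearranging supply gives Qs = 8P - 3663. In a free market, 3477 - 6P = 8P - 3663 gives the equilibrium P* = 510, Q* = 417.
Because the ceiling (477) lies below the market-clearing price, it is binding.
At P = 477: Qd = 3477 - 6·477 = 615 and Qs = 8·477 - 3663 = 153.
Producer surplus without the control is ½ · (510 - 457.875) · 417 = 10868.0625.
With the ceiling, producers sell 153 units at 477, so PS = ½ · (477 - 457.875) · 153 = 1463.0625.
Change in producer surplus = 1463.0625 - 10868.0625 = -9405.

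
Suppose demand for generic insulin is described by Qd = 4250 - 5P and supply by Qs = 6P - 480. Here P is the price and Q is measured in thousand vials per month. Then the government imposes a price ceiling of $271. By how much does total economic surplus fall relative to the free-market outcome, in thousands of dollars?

166854.6

Equilibrium: 4250 - 5P = 6P - 480, so 4730 = 11P and P* = 430, Q* = 2100.
The ceiling of 271 is below the equilibrium price 430, so it binds.
At P = 271: Qd = 4250 - 5·271 = 2895 and Qs = 6·271 - 480 = 1146.
Quantity traded falls to 1146. At Q = 1146 the demand price is (4250 - 1146)/5 = 620.8 and the supply price is (480 + 1146)/6 = 271.
Deadweight loss = ½ · (620.8 - 271) · (2100 - 1146) = ½ · 349.8 · 954 = 166854.6.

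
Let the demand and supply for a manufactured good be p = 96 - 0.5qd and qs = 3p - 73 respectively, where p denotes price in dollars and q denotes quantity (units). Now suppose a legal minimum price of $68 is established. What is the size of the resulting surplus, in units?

75

Rearranging demand gives qd = 192 - 2p. In a free market, 192 - 2p = 3p - 73 gives the equilibrium p* = 53, q* = 86.
Because the floor (68) lies above the market-clearing price, it is binding.
At p = 68: qd = 192 - 2·68 = 56 and qs = 3·68 - 73 = 131.
Surplus = qs - qd = 131 - 56 = 75.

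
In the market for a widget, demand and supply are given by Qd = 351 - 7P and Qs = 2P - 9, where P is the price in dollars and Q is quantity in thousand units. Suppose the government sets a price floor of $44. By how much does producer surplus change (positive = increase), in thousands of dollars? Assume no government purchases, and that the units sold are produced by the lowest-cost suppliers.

Equilibrium: 351 - 7P = 2P - 9, so 360 = 9P and P* = 40, Q* = 71.
The floor of 44 is above the equilibrium price 40, so it binds.
At P = 44: Qd = 351 - 7·44 = 43 and Qs = 2·44 - 9 = 79.
Producer surplus without the control is ½ · (40 - 4.5) · 71 = 1260.25.
With the floor, 43 units are sold at 44. The supply price at Q = 43 is 26, so PS = ½ · [(44 - 4.5) + (44 - 26)] · 43 = 1236.25.
Change in producer surplus = 1236.25 - 1260.25 = -24.

-24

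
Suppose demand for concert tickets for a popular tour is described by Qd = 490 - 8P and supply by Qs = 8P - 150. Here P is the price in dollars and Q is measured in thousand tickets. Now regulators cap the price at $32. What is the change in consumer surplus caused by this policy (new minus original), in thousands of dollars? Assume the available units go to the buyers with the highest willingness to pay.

592

Setting quantity demanded equal to quantity supplied, 490 - 8P = 8P - 150, gives P* = 40 and Q* = 170.
The ceiling of 32 is below the equilibrium price 40, so it binds.
At P = 32: Qd = 490 - 8·32 = 234 and Qs = 8·32 - 150 = 106.
Consumer surplus without the control is ½ · (61.25 - 40) · 170 = 1806.25.
With the ceiling, 106 units are sold at 32 (assume they go to the highest-value buyers). The demand price at Q = 106 is 48, so CS = ½ · [(61.25 - 32) + (48 - 32)] · 106 = 2398.25.
Change in consumer surplus = 2398.25 - 1806.25 = 592.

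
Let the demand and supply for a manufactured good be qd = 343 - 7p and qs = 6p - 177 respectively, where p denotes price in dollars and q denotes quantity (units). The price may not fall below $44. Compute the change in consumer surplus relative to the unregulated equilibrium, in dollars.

-196

Without the control the market clears where 343 - 7p = 6p - 177, i.e. p* = 40 and q* = 63.
The floor of 44 is above the equilibrium price 40, so it binds.
At p = 44: qd = 343 - 7·44 = 35 and qs = 6·44 - 177 = 87.
Consumer surplus without the control is ½ · (49 - 40) · 63 = 283.5.
With the floor, consumers buy 35 units at 44, so CS = ½ · (49 - 44) · 35 = 87.5.
Change in consumer surplus = 87.5 - 283.5 = -196.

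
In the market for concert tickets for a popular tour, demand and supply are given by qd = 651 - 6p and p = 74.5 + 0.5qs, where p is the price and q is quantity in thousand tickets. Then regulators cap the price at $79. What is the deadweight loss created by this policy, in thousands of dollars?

Rearranging supply gives qs = 2p - 149. Without the control the market clears where 651 - 6p = 2p - 149, i.e. p* = 100 and q* = 51.
Since 79 < 100, the ceiling is binding.
At p = 79: qd = 651 - 6·79 = 177 and qs = 2·79 - 149 = 9.
Quantity traded falls to 9. At q = 9 the demand price is (651 - 9)/6 = 107 and the supply price is (149 + 9)/2 = 79.
Deadweight loss = ½ · (107 - 79) · (51 - 9) = ½ · 28 · 42 = 588.

588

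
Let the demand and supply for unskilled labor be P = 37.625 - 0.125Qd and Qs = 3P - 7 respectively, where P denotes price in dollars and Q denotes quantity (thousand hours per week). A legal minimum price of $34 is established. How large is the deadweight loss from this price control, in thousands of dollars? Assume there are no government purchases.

528

Rearranging demand gives Qd = 301 - 8P. In a free market, 301 - 8P = 3P - 7 gives the equilibrium P* = 28, Q* = 77.
Since 34 > 28, the floor is binding.
At P = 34: Qd = 301 - 8·34 = 29 and Qs = 3·34 - 7 = 95.
Quantity traded falls to 29. At Q = 29 the demand price is (301 - 29)/8 = 34 and the supply price is (7 + 29)/3 = 12.
Deadweight loss = ½ · (34 - 12) · (77 - 29) = ½ · 22 · 48 = 528.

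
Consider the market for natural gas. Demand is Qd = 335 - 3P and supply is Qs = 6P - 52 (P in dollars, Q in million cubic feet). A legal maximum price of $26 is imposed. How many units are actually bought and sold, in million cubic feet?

104

In a free market, 335 - 3P = 6P - 52 gives the equilibrium P* = 43, Q* = 206.
Since 26 < 43, the ceiling is binding.
At P = 26: Qd = 335 - 3·26 = 257 and Qs = 6·26 - 52 = 104.
The quantity actually transacted is the short side, supply: 104.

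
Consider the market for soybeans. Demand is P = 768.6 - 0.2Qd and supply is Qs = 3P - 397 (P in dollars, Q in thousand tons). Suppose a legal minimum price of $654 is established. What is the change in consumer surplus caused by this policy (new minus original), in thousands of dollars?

Rearranging demand gives Qd = 3843 - 5P. Without the control the market clears where 3843 - 5P = 3P - 397, i.e. P* = 530 and Q* = 1193.
Because the floor (654) lies above the market-clearing price, it is binding.
At P = 654: Qd = 3843 - 5·654 = 573 and Qs = 3·654 - 397 = 1565.
Consumer surplus without the control is ½ · (768.6 - 530) · 1193 = 142324.9.
With the floor, consumers buy 573 units at 654, so CS = ½ · (768.6 - 654) · 573 = 32832.9.
Change in consumer surplus = 32832.9 - 142324.9 = -109492.

-109492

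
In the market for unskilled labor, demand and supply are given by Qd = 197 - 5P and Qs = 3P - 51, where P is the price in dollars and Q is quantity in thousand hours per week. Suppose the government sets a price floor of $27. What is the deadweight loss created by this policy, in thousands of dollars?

Without the control the market clears where 197 - 5P = 3P - 51, i.e. P* = 31 and Q* = 42.
The floor of 27 is below the equilibrium price 31, so it is not binding; the market clears at P* = 31, Q* = 42.
Since the control does not bind, no trades are prevented and deadweight loss is zero.

0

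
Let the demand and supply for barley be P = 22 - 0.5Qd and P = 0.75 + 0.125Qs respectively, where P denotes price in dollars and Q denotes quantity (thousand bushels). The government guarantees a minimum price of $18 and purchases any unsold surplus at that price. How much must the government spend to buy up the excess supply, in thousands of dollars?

Rearranging demand gives Qd = 44 - 2P; rearranging supply gives Qs = 8P - 6. In a free market, 44 - 2P = 8P - 6 gives the equilibrium P* = 5, Q* = 34.
The floor of 18 is above the equilibrium price 5, so it binds.
At P = 18: Qd = 44 - 2·18 = 8 and Qs = 8·18 - 6 = 138.
Surplus = Qs - Qd = 130.
Government expenditure = surplus × support price = 130 × 18 = 2340.

2340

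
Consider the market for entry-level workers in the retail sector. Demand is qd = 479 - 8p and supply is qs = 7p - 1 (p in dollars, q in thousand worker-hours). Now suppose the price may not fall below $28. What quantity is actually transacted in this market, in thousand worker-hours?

223

In a free market, 479 - 8p = 7p - 1 gives the equilibrium p* = 32, q* = 223.
Since 28 is below p* = 32, the floor does not bind and the free-market outcome prevails.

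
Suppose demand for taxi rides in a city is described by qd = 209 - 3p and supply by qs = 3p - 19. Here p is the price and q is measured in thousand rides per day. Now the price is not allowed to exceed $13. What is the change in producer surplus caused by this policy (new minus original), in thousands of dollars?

Equilibrium: 209 - 3p = 3p - 19, so 228 = 6p and p* = 38, q* = 95.
Because the ceiling (13) lies below the market-clearing price, it is binding.
At p = 13: qd = 209 - 3·13 = 170 and qs = 3·13 - 19 = 20.
Producer surplus without the control is ½ · (38 - 19/3) · 95 = 9025/6.
With the ceiling, producers sell 20 units at 13, so PS = ½ · (13 - 19/3) · 20 = 200/3.
Change in producer surplus = 200/3 - 9025/6 = -1437.5.

-1437.5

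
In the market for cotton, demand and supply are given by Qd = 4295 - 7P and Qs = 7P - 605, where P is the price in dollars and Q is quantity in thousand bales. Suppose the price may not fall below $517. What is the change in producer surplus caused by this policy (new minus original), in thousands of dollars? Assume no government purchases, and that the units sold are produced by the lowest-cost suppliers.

Setting quantity demanded equal to quantity supplied, 4295 - 7P = 7P - 605, gives P* = 350 and Q* = 1845.
The floor of 517 is above the equilibrium price 350, so it binds.
At P = 517: Qd = 4295 - 7·517 = 676 and Qs = 7·517 - 605 = 3014.
Producer surplus without the control is ½ · (350 - 605/7) · 1845 = 3404025/14.
With the floor, 676 units are sold at 517. The supply price at Q = 676 is 183, so PS = ½ · [(517 - 605/7) + (517 - 183)] · 676 = 1808976/7.
Change in producer surplus = 1808976/7 - 3404025/14 = 15280.5.

15280.5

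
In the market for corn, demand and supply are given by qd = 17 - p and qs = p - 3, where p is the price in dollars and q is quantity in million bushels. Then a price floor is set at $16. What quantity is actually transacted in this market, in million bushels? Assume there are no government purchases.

Without the control the market clears where 17 - p = p - 3, i.e. p* = 10 and q* = 7.
The floor of 16 is above the equilibrium price 10, so it binds.
At p = 16: qd = 17 - 16 = 1 and qs = 16 - 3 = 13.
The quantity actually transacted is the short side, demand: 1.

1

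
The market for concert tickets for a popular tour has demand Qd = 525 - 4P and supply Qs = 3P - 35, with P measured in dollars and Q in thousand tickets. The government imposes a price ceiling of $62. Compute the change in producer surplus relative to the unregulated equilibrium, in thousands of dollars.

-3204

Setting quantity demanded equal to quantity supplied, 525 - 4P = 3P - 35, gives P* = 80 and Q* = 205.
Because the ceiling (62) lies below the market-clearing price, it is binding.
At P = 62: Qd = 525 - 4·62 = 277 and Qs = 3·62 - 35 = 151.
Producer surplus without the control is ½ · (80 - 35/3) · 205 = 42025/6.
With the ceiling, producers sell 151 units at 62, so PS = ½ · (62 - 35/3) · 151 = 22801/6.
Change in producer surplus = 22801/6 - 42025/6 = -3204.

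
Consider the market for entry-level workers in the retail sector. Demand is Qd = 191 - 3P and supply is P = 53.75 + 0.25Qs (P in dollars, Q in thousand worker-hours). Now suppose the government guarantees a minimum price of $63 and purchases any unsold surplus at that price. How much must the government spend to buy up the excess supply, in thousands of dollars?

Rearranging supply gives Qs = 4P - 215. Equilibrium: 191 - 3P = 4P - 215, so 406 = 7P and P* = 58, Q* = 17.
Because the floor (63) lies above the market-clearing price, it is binding.
At P = 63: Qd = 191 - 3·63 = 2 and Qs = 4·63 - 215 = 37.
Surplus = Qs - Qd = 35.
Government expenditure = surplus × support price = 35 × 63 = 2205.

2205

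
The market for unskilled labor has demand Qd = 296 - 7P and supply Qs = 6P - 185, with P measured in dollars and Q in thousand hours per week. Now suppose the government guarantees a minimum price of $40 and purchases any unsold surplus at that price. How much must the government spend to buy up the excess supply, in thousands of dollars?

1560

Setting quantity demanded equal to quantity supplied, 296 - 7P = 6P - 185, gives P* = 37 and Q* = 37.
Since 40 > 37, the floor is binding.
At P = 40: Qd = 296 - 7·40 = 16 and Qs = 6·40 - 185 = 55.
Surplus = Qs - Qd = 39.
Government expenditure = surplus × support price = 39 × 40 = 1560.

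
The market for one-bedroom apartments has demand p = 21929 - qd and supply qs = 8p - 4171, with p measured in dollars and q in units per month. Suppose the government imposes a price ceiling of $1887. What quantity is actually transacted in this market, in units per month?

Rearranging demand gives qd = 21929 - p. Without the control the market clears where 21929 - p = 8p - 4171, i.e. p* = 2900 and q* = 19029.
Since 1887 < 2900, the ceiling is binding.
At p = 1887: qd = 21929 - 1887 = 20042 and qs = 8·1887 - 4171 = 10925.
The quantity actually transacted is the short side, supply: 10925.

10925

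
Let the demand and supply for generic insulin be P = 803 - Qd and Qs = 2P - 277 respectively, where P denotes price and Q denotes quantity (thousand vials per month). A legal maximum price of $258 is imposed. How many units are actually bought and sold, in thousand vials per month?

239

Rearranging demand gives Qd = 803 - P. Setting quantity demanded equal to quantity supplied, 803 - P = 2P - 277, gives P* = 360 and Q* = 443.
Because the ceiling (258) lies below the market-clearing price, it is binding.
At P = 258: Qd = 803 - 258 = 545 and Qs = 2·258 - 277 = 239.
The quantity actually transacted is the short side, supply: 239.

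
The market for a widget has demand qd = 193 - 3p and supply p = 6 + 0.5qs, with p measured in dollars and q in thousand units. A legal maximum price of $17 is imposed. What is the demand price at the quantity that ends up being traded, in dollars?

57

Rearranging supply gives qs = 2p - 12. In a free market, 193 - 3p = 2p - 12 gives the equilibrium p* = 41, q* = 70.
Because the ceiling (17) lies below the market-clearing price, it is binding.
At p = 17: qd = 193 - 3·17 = 142 and qs = 2·17 - 12 = 22.
Only 22 units reach the market. On the demand curve, the marginal buyer's willingness to pay at q = 22 is (193 - 22)/3 = 57.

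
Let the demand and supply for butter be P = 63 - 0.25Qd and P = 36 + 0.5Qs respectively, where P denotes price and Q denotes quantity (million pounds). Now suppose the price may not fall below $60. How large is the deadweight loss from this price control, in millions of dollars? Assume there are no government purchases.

Rearranging demand gives Qd = 252 - 4P; rearranging supply gives Qs = 2P - 72. Without the control the market clears where 252 - 4P = 2P - 72, i.e. P* = 54 and Q* = 36.
The floor of 60 is above the equilibrium price 54, so it binds.
At P = 60: Qd = 252 - 4·60 = 12 and Qs = 2·60 - 72 = 48.
Quantity traded falls to 12. At Q = 12 the demand price is (252 - 12)/4 = 60 and the supply price is (72 + 12)/2 = 42.
Deadweight loss = ½ · (60 - 42) · (36 - 12) = ½ · 18 · 24 = 216.

216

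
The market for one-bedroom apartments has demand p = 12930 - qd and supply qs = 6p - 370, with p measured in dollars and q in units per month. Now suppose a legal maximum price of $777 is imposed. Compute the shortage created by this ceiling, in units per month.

7861

Rearranging demand gives qd = 12930 - p. Equilibrium: 12930 - p = 6p - 370, so 13300 = 7p and p* = 1900, q* = 11030.
Because the ceiling (777) lies below the market-clearing price, it is binding.
At p = 777: qd = 12930 - 777 = 12153 and qs = 6·777 - 370 = 4292.
Shortage = qd - qs = 12153 - 4292 = 7861.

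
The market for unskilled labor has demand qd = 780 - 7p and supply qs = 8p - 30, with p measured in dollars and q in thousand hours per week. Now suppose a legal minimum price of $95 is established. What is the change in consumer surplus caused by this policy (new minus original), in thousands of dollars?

Setting quantity demanded equal to quantity supplied, 780 - 7p = 8p - 30, gives p* = 54 and q* = 402.
Since 95 > 54, the floor is binding.
At p = 95: qd = 780 - 7·95 = 115 and qs = 8·95 - 30 = 730.
Consumer surplus without the control is ½ · (780/7 - 54) · 402 = 80802/7.
With the floor, consumers buy 115 units at 95, so CS = ½ · (780/7 - 95) · 115 = 13225/14.
Change in consumer surplus = 13225/14 - 80802/7 = -10598.5.

-10598.5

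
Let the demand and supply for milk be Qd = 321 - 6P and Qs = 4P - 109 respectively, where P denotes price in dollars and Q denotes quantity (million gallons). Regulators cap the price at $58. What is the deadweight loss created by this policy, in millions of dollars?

0

Without the control the market clears where 321 - 6P = 4P - 109, i.e. P* = 43 and Q* = 63.
Since 58 is above P* = 43, the ceiling does not bind and the free-market outcome prevails.
Since the control does not bind, no trades are prevented and deadweight loss is zero.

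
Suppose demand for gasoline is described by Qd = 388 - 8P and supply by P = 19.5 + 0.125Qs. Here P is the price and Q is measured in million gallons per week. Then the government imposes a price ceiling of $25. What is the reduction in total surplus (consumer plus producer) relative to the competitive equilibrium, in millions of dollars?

Rearranging supply gives Qs = 8P - 156. In a free market, 388 - 8P = 8P - 156 gives the equilibrium P* = 34, Q* = 116.
The ceiling of 25 is below the equilibrium price 34, so it binds.
At P = 25: Qd = 388 - 8·25 = 188 and Qs = 8·25 - 156 = 44.
Quantity traded falls to 44. At Q = 44 the demand price is (388 - 44)/8 = 43 and the supply price is (156 + 44)/8 = 25.
Deadweight loss = ½ · (43 - 25) · (116 - 44) = ½ · 18 · 72 = 648.

648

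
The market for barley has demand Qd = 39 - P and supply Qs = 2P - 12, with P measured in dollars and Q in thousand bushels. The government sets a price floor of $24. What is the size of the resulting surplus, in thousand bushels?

In a free market, 39 - P = 2P - 12 gives the equilibrium P* = 17, Q* = 22.
Because the floor (24) lies above the market-clearing price, it is binding.
At P = 24: Qd = 39 - 24 = 15 and Qs = 2·24 - 12 = 36.
Surplus = Qs - Qd = 36 - 15 = 21.

21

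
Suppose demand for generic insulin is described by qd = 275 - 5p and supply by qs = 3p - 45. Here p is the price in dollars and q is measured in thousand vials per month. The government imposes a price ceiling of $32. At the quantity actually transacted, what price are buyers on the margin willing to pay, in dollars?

In a free market, 275 - 5p = 3p - 45 gives the equilibrium p* = 40, q* = 75.
Since 32 < 40, the ceiling is binding.
At p = 32: qd = 275 - 5·32 = 115 and qs = 3·32 - 45 = 51.
Only 51 units reach the market. On the demand curve, the marginal buyer's willingness to pay at q = 51 is (275 - 51)/5 = 44.8.

44.8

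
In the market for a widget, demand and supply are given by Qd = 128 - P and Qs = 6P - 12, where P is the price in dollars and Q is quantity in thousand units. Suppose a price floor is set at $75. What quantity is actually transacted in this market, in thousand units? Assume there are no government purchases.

53

Setting quantity demanded equal to quantity supplied, 128 - P = 6P - 12, gives P* = 20 and Q* = 108.
Because the floor (75) lies above the market-clearing price, it is binding.
At P = 75: Qd = 128 - 75 = 53 and Qs = 6·75 - 12 = 438.
The quantity actually transacted is the short side, demand: 53.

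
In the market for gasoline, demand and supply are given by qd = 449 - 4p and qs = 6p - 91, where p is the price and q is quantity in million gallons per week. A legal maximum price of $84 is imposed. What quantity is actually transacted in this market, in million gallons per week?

Setting quantity demanded equal to quantity supplied, 449 - 4p = 6p - 91, gives p* = 54 and q* = 233.
The ceiling of 84 is above the equilibrium price 54, so it is not binding; the market clears at p* = 54, q* = 233.

233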